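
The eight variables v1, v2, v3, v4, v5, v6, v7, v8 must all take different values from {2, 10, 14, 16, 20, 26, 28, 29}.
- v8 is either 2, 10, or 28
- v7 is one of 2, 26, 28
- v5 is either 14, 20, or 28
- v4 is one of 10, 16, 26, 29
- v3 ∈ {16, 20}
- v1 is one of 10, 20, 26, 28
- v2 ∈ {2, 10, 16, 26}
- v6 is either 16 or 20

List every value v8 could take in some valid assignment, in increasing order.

2, 10, 28

Among the 8 variables, 14 fits only v5 (and all 8 values in {2, 10, 14, 16, 20, 26, 28, 29} must be used), so v5 = 14.
The 7 still-open variables draw from only 7 values {2, 10, 16, 20, 26, 28, 29}, so each is used; only v4 can be 29, hence v4 = 29.
v3 and v6 share exactly the 2 values {16, 20}; by pigeonhole those values go to them, so strike 16, 20 from v1, v2.
No further eliminations apply; v8 can still be any of 2, 10, 28.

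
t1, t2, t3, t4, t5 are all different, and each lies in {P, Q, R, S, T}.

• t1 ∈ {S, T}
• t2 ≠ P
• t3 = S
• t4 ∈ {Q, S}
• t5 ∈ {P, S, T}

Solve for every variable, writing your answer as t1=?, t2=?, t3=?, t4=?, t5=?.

t3's domain is down to {S}, so t3 = S. Eliminate S elsewhere: t1, t2, t4, t5.
t4's domain is down to {Q}, so t4 = Q. Remove Q from t2.
t1 has just one choice, so t1 = T. So t2, t5 can't be T.
t2 must be R (only option left).
t5 must be P (only option left).

t1=T, t2=R, t3=S, t4=Q, t5=P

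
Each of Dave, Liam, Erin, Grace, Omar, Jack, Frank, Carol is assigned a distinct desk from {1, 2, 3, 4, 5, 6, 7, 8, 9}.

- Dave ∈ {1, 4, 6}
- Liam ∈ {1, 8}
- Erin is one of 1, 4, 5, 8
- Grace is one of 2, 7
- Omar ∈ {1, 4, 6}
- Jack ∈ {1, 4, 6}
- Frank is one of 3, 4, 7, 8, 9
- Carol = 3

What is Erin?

Carol's domain is down to {3}, so Carol = 3. Remove 3 from Frank.
The 3 variables Dave, Omar, Jack are confined to {1, 4, 6}, which locks those values in; drop them from Liam, Erin, Frank.
That leaves Liam = 8. So Erin, Frank can't be 8.
So Erin = 5.

5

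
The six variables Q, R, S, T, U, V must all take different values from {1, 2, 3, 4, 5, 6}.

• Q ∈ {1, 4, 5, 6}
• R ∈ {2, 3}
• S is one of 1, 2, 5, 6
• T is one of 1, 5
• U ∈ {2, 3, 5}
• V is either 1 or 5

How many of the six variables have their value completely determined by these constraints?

The 6 variables together cover exactly {1, 2, 3, 4, 5, 6} — 6 values for 6 variables — and 4 appears only in Q's list, so Q = 4.
The 5 still-open variables together cover exactly {1, 2, 3, 5, 6} — 5 values for 5 variables — and 6 appears only in S's list, so S = 6.
T and V between them cover only {1, 5} — a naked pair. Remove those values from U.
Determined: Q=4, S=6. The other variables each still have more than one consistent value. That makes 2.

2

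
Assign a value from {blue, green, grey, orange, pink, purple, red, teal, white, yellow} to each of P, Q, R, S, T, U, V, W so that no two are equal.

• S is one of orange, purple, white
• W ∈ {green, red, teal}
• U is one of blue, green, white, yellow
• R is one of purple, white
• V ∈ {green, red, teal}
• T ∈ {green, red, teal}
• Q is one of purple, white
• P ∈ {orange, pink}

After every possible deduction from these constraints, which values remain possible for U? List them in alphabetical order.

The 2 variables Q and R are confined to {purple, white}, which locks those values in; drop them from S, U.
S has just one choice, so S = orange. Remove orange from P.
P must be pink (only option left).
T, V, W between them cover only {green, red, teal} — a naked triple. Remove those values from U.
No further eliminations apply; U can still be any of blue, yellow.

blue, yellow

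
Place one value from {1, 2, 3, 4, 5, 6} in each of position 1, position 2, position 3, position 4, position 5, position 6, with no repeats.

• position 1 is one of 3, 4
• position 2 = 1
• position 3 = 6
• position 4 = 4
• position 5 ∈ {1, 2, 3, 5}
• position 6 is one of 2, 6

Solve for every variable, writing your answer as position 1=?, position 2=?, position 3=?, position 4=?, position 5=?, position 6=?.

position 2 must be 1 (only option left). Eliminate 1 elsewhere: position 5.
That leaves position 3 = 6. Remove 6 from position 6.
position 4's domain is down to {4}, so position 4 = 4. Eliminate 4 elsewhere: position 1.
position 6's domain is down to {2}, so position 6 = 2. Strike 2 from position 5.
position 1 has just one choice, so position 1 = 3. Strike 3 from position 5.
position 5 must be 5 (only option left).

position 1=3, position 2=1, position 3=6, position 4=4, position 5=5, position 6=2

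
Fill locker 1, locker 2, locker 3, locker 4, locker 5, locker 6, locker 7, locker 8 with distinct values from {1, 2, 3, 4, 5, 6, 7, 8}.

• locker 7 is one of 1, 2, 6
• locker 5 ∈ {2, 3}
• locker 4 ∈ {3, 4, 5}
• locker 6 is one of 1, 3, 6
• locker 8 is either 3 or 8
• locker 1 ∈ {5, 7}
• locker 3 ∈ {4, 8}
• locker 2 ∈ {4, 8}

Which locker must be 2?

The 8 variables draw from only 8 values {1, 2, 3, 4, 5, 6, 7, 8}, so each is used; only locker 1 can be 7, hence locker 1 = 7.
The 7 still-open variables draw from only 7 values {1, 2, 3, 4, 5, 6, 8}, so each is used; only locker 4 can be 5, hence locker 4 = 5.
The 2 variables locker 2 and locker 3 are confined to {4, 8}, which locks those values in; drop them from locker 8.
That leaves locker 8 = 3. Eliminate 3 elsewhere: locker 5, locker 6.
So 2 goes to locker 5.

locker 5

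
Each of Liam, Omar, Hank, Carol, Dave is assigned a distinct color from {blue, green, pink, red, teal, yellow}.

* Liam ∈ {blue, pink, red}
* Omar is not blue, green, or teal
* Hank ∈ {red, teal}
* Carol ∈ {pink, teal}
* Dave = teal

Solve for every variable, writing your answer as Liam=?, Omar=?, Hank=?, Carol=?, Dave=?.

Dave's domain is down to {teal}, so Dave = teal. So Hank, Carol can't be teal.
That leaves Hank = red. Strike red from Liam, Omar.
Carol must be pink (only option left). Eliminate pink elsewhere: Liam, Omar.
Liam's domain is down to {blue}, so Liam = blue.
That leaves Omar = yellow.

Liam=blue, Omar=yellow, Hank=red, Carol=pink, Dave=teal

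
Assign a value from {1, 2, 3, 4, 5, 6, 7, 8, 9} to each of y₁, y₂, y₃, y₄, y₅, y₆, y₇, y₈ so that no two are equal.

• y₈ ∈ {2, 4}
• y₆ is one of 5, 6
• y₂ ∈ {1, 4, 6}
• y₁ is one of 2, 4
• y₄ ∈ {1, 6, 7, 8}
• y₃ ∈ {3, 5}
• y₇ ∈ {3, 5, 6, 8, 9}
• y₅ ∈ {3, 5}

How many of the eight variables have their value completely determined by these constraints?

The 2 variables y₁ and y₈ are confined to {2, 4}, which locks those values in; drop them from y₂.
y₃ and y₅ share exactly the 2 values {3, 5}; by pigeonhole those values go to them, so strike 3, 5 from y₆, y₇.
y₆'s domain is down to {6}, so y₆ = 6. Strike 6 from y₂, y₄, y₇.
y₂'s domain is down to {1}, so y₂ = 1. Remove 1 from y₄.
Determined: y₂=1, y₆=6. The other variables each still have more than one consistent value. That makes 2.

2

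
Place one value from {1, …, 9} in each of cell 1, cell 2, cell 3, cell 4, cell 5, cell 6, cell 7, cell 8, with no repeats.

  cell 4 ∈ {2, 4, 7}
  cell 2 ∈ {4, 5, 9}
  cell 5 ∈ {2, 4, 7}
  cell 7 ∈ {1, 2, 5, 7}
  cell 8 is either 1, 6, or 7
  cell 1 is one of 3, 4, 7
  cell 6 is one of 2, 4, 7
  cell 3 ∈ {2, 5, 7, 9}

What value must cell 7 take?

1

The 8 variables draw from only 8 values {1, 2, 3, 4, 5, 6, 7, 9}, so each is used; only cell 1 can be 3, hence cell 1 = 3.
The 7 still-open variables together cover exactly {1, 2, 4, 5, 6, 7, 9} — 7 values for 7 variables — and 6 appears only in cell 8's list, so cell 8 = 6.
Among the 6 still-open variables, 1 fits only cell 7 (and all 6 values in {1, 2, 4, 5, 7, 9} must be used), so cell 7 = 1.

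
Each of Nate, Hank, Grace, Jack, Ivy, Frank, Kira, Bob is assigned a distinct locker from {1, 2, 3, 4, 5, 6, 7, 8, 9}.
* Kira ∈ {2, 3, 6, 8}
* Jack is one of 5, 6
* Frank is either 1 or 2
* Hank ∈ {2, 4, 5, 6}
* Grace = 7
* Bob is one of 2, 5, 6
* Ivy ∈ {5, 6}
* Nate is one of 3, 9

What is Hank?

Grace's domain is down to {7}, so Grace = 7.
Jack and Ivy between them cover only {5, 6} — a naked pair. Remove those values from Hank, Kira, Bob.
That leaves Bob = 2. Eliminate 2 elsewhere: Hank, Frank, Kira.
So Hank = 4.

4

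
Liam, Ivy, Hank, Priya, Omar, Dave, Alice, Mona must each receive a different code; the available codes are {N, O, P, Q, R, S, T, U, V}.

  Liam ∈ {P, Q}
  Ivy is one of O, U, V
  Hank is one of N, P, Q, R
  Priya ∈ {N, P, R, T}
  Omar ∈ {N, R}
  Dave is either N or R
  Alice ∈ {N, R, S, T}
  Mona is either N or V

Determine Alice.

Omar and Dave between them cover only {N, R} — a naked pair. Remove those values from Hank, Priya, Alice, Mona.
That leaves Mona = V. Eliminate V elsewhere: Ivy.
Liam and Hank share exactly the 2 values {P, Q}; by pigeonhole those values go to them, so strike P, Q from Priya.
Priya's domain is down to {T}, so Priya = T. Eliminate T elsewhere: Alice.
So Alice = S.

S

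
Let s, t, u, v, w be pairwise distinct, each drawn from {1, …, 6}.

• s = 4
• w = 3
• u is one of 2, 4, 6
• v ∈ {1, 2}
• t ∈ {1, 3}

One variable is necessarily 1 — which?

s has just one choice, so s = 4. So u can't be 4.
w must be 3 (only option left). Strike 3 from t.
So 1 goes to t.

t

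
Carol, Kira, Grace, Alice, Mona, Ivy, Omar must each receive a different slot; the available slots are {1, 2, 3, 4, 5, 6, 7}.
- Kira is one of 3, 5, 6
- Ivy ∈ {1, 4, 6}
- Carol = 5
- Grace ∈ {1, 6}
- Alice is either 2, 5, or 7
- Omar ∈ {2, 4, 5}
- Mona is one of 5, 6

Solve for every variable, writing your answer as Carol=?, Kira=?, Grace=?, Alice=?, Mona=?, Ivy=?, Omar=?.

Carol=5, Kira=3, Grace=1, Alice=7, Mona=6, Ivy=4, Omar=2

Carol must be 5 (only option left). Eliminate 5 elsewhere: Kira, Alice, Mona, Omar.
Mona must be 6 (only option left). Strike 6 from Kira, Grace, Ivy.
Kira must be 3 (only option left).
Grace must be 1 (only option left). Remove 1 from Ivy.
Ivy's domain is down to {4}, so Ivy = 4. Strike 4 from Omar.
That leaves Omar = 2. Eliminate 2 elsewhere: Alice.
That leaves Alice = 7.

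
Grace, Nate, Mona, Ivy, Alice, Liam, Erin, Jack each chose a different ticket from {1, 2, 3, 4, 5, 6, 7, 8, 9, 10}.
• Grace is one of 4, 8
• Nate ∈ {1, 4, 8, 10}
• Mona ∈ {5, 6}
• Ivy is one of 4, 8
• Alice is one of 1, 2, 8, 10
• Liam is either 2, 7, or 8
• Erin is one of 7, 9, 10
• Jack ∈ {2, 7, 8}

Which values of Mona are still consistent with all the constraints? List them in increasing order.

5, 6

Grace and Ivy share exactly the 2 values {4, 8}; by pigeonhole those values go to them, so strike 4, 8 from Nate, Alice, Liam, Jack.
Liam and Jack between them cover only {2, 7} — a naked pair. Remove those values from Alice, Erin.
Nate and Alice share exactly the 2 values {1, 10}; by pigeonhole those values go to them, so strike 1, 10 from Erin.
Erin's domain is down to {9}, so Erin = 9.
No further eliminations apply; Mona can still be any of 5, 6.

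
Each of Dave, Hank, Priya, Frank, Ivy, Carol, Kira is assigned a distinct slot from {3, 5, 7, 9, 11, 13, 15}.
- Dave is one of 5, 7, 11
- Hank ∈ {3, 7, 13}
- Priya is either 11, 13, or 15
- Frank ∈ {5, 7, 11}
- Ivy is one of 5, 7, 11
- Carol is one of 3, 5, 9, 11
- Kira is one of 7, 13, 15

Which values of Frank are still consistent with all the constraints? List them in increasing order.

5, 7, 11

Among the 7 variables, 9 fits only Carol (and all 7 values in {3, 5, 7, 9, 11, 13, 15} must be used), so Carol = 9.
The 6 still-open variables draw from only 6 values {3, 5, 7, 11, 13, 15}, so each is used; only Hank can be 3, hence Hank = 3.
The 3 variables Dave, Frank, Ivy are confined to {5, 7, 11}, which locks those values in; drop them from Priya, Kira.
No further eliminations apply; Frank can still be any of 5, 7, 11.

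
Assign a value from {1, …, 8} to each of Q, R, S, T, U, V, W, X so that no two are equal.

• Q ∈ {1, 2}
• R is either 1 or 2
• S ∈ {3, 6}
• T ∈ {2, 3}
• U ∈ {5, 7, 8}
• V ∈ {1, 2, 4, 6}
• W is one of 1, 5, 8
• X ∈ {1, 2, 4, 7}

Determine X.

7

Q and R between them cover only {1, 2} — a naked pair. Remove those values from T, V, W, X.
That leaves T = 3. Strike 3 from S.
That leaves S = 6. Remove 6 from V.
V has just one choice, so V = 4. Eliminate 4 elsewhere: X.
So X = 7.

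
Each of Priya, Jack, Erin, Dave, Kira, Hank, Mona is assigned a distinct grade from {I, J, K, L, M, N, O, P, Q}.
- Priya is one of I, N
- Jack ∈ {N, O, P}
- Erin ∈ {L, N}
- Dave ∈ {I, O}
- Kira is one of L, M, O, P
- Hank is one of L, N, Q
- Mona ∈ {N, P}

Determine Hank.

Q

Among the 7 variables, M fits only Kira (and all 7 values in {I, L, M, N, O, P, Q} must be used), so Kira = M.
Among the 6 still-open variables, Q fits only Hank (and all 6 values in {I, L, N, O, P, Q} must be used), so Hank = Q.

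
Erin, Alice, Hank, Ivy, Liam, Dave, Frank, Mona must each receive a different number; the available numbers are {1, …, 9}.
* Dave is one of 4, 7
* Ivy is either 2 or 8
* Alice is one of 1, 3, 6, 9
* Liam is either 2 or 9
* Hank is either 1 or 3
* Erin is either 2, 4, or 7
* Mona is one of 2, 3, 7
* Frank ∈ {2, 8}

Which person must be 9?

The 8 variables draw from only 8 values {1, 2, 3, 4, 6, 7, 8, 9}, so each is used; only Alice can be 6, hence Alice = 6.
Among the 7 still-open variables, 1 fits only Hank (and all 7 values in {1, 2, 3, 4, 7, 8, 9} must be used), so Hank = 1.
The 6 still-open variables together cover exactly {2, 3, 4, 7, 8, 9} — 6 values for 6 variables — and 3 appears only in Mona's list, so Mona = 3.
The 5 still-open variables draw from only 5 values {2, 4, 7, 8, 9}, so each is used; only Liam can be 9, hence Liam = 9.

Liam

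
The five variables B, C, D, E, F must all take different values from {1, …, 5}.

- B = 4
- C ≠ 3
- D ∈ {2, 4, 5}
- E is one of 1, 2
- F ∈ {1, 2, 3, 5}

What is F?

B has just one choice, so B = 4. Strike 4 from C, D.
The 4 still-open variables together cover exactly {1, 2, 3, 5} — 4 values for 4 variables — and 3 appears only in F's list, so F = 3.

3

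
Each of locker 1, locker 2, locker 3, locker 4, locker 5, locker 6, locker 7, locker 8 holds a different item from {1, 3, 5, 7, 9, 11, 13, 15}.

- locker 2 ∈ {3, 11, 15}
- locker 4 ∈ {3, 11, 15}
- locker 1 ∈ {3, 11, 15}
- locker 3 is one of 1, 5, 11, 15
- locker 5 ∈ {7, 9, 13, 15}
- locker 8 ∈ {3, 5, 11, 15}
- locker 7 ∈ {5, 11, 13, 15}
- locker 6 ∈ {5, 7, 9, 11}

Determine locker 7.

Among the 8 variables, 1 fits only locker 3 (and all 8 values in {1, 3, 5, 7, 9, 11, 13, 15} must be used), so locker 3 = 1.
The 3 variables locker 1, locker 2, locker 4 are confined to {3, 11, 15}, which locks those values in; drop them from locker 5, locker 6, locker 7, locker 8.
That leaves locker 8 = 5. Remove 5 from locker 6, locker 7.
So locker 7 = 13.

13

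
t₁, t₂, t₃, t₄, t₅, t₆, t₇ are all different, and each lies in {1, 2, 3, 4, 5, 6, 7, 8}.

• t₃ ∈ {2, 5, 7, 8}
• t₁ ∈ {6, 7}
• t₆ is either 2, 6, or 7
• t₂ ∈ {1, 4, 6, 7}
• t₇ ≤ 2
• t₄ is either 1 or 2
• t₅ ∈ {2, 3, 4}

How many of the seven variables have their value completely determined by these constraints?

t₄ and t₇ between them cover only {1, 2} — a naked pair. Remove those values from t₂, t₃, t₅, t₆.
The 2 variables t₁ and t₆ are confined to {6, 7}, which locks those values in; drop them from t₂, t₃.
t₂ must be 4 (only option left). Strike 4 from t₅.
t₅ must be 3 (only option left).
Determined: t₂=4, t₅=3. The other variables each still have more than one consistent value. That makes 2.

2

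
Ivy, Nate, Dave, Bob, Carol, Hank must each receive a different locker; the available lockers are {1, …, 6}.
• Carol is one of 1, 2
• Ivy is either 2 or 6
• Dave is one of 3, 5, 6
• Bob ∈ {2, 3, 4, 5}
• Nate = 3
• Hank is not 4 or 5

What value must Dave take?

Nate's domain is down to {3}, so Nate = 3. So Dave, Bob, Hank can't be 3.
The 5 still-open variables draw from only 5 values {1, 2, 4, 5, 6}, so each is used; only Bob can be 4, hence Bob = 4.
The 4 still-open variables together cover exactly {1, 2, 5, 6} — 4 values for 4 variables — and 5 appears only in Dave's list, so Dave = 5.

5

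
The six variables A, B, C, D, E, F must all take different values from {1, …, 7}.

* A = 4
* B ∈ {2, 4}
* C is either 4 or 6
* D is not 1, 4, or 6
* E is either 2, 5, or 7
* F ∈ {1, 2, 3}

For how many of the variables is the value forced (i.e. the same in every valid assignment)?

A has just one choice, so A = 4. Remove 4 from B, C.
B has just one choice, so B = 2. Remove 2 from D, E, F.
C must be 6 (only option left).
Determined: A=4, B=2, C=6. The other variables each still have more than one consistent value. That makes 3.

3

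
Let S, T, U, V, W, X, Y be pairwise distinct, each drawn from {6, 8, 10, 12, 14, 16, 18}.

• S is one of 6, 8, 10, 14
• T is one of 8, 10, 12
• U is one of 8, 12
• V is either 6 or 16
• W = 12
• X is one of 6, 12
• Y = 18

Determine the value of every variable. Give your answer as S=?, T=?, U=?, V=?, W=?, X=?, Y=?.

W has just one choice, so W = 12. Remove 12 from T, U, X.
X has just one choice, so X = 6. Remove 6 from S, V.
Y has just one choice, so Y = 18.
U must be 8 (only option left). Strike 8 from S, T.
V must be 16 (only option left).
That leaves T = 10. Eliminate 10 elsewhere: S.
S must be 14 (only option left).

S=14, T=10, U=8, V=16, W=12, X=6, Y=18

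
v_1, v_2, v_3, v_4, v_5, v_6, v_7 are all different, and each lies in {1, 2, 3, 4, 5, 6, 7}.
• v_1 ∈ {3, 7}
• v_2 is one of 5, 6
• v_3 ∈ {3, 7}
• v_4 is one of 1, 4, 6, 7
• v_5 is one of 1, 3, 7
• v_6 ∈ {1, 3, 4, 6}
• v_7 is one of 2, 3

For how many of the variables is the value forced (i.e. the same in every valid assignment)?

The 7 variables together cover exactly {1, 2, 3, 4, 5, 6, 7} — 7 values for 7 variables — and 2 appears only in v_7's list, so v_7 = 2.
Among the 6 still-open variables, 5 fits only v_2 (and all 6 values in {1, 3, 4, 5, 6, 7} must be used), so v_2 = 5.
v_1 and v_3 between them cover only {3, 7} — a naked pair. Remove those values from v_4, v_5, v_6.
v_5's domain is down to {1}, so v_5 = 1. Remove 1 from v_4, v_6.
Determined: v_2=5, v_5=1, v_7=2. The other variables each still have more than one consistent value. That makes 3.

3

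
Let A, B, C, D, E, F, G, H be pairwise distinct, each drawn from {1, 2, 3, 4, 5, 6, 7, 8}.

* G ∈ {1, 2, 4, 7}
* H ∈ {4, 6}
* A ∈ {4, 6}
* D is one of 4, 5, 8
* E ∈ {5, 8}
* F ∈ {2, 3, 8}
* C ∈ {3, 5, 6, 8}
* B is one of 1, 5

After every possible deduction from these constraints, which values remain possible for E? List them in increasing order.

The 8 variables together cover exactly {1, 2, 3, 4, 5, 6, 7, 8} — 8 values for 8 variables — and 7 appears only in G's list, so G = 7.
The 7 still-open variables draw from only 7 values {1, 2, 3, 4, 5, 6, 8}, so each is used; only B can be 1, hence B = 1.
The 6 still-open variables draw from only 6 values {2, 3, 4, 5, 6, 8}, so each is used; only F can be 2, hence F = 2.
The 5 still-open variables together cover exactly {3, 4, 5, 6, 8} — 5 values for 5 variables — and 3 appears only in C's list, so C = 3.
The 2 variables A and H are confined to {4, 6}, which locks those values in; drop them from D.
No further eliminations apply; E can still be any of 5, 8.

5, 8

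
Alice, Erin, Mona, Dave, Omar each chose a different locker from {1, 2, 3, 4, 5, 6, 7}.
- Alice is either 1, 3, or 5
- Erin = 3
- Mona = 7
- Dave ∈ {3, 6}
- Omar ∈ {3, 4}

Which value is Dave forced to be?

6

Erin's domain is down to {3}, so Erin = 3. Remove 3 from Alice, Dave, Omar.
So Dave = 6.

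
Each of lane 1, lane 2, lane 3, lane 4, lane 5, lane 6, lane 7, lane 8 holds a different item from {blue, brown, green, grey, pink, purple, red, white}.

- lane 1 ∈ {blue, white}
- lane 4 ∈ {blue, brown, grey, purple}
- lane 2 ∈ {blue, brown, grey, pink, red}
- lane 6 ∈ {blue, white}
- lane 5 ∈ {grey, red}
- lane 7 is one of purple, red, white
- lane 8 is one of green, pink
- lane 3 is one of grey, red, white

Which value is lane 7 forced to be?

The 8 variables draw from only 8 values {blue, brown, green, grey, pink, purple, red, white}, so each is used; only lane 8 can be green, hence lane 8 = green.
Among the 7 still-open variables, pink fits only lane 2 (and all 7 values in {blue, brown, grey, pink, purple, red, white} must be used), so lane 2 = pink.
The 6 still-open variables draw from only 6 values {blue, brown, grey, purple, red, white}, so each is used; only lane 4 can be brown, hence lane 4 = brown.
The 5 still-open variables draw from only 5 values {blue, grey, purple, red, white}, so each is used; only lane 7 can be purple, hence lane 7 = purple.

purple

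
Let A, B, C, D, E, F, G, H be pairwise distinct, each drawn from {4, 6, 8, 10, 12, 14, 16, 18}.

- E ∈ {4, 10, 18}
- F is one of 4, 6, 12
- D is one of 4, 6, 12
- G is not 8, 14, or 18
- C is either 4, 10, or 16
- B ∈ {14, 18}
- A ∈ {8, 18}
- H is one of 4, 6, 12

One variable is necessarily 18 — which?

E

The 8 variables draw from only 8 values {4, 6, 8, 10, 12, 14, 16, 18}, so each is used; only A can be 8, hence A = 8.
Among the 7 still-open variables, 14 fits only B (and all 7 values in {4, 6, 10, 12, 14, 16, 18} must be used), so B = 14.
Among the 6 still-open variables, 18 fits only E (and all 6 values in {4, 6, 10, 12, 16, 18} must be used), so E = 18.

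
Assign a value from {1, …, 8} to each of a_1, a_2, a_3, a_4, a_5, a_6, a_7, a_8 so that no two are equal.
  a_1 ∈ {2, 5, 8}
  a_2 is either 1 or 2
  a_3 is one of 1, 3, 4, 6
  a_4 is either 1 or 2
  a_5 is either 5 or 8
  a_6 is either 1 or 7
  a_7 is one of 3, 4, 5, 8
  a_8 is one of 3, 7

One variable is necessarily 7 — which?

a_6

Among the 8 variables, 6 fits only a_3 (and all 8 values in {1, 2, 3, 4, 5, 6, 7, 8} must be used), so a_3 = 6.
Among the 7 still-open variables, 4 fits only a_7 (and all 7 values in {1, 2, 3, 4, 5, 7, 8} must be used), so a_7 = 4.
Among the 6 still-open variables, 3 fits only a_8 (and all 6 values in {1, 2, 3, 5, 7, 8} must be used), so a_8 = 3.
The 5 still-open variables draw from only 5 values {1, 2, 5, 7, 8}, so each is used; only a_6 can be 7, hence a_6 = 7.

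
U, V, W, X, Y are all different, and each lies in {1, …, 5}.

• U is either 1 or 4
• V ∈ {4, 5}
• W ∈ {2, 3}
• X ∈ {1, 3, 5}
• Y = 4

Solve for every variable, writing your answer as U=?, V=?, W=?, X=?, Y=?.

U=1, V=5, W=2, X=3, Y=4

Y has just one choice, so Y = 4. Eliminate 4 elsewhere: U, V.
U's domain is down to {1}, so U = 1. Strike 1 from X.
V has just one choice, so V = 5. So X can't be 5.
X has just one choice, so X = 3. Eliminate 3 elsewhere: W.
W must be 2 (only option left).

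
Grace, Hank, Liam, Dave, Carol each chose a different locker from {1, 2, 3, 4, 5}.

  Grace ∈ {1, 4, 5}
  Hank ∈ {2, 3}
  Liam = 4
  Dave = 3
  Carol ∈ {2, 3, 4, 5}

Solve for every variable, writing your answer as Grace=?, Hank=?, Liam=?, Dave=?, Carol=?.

Liam has just one choice, so Liam = 4. So Grace, Carol can't be 4.
That leaves Dave = 3. So Hank, Carol can't be 3.
Hank must be 2 (only option left). So Carol can't be 2.
That leaves Carol = 5. Eliminate 5 elsewhere: Grace.
Grace's domain is down to {1}, so Grace = 1.

Grace=1, Hank=2, Liam=4, Dave=3, Carol=5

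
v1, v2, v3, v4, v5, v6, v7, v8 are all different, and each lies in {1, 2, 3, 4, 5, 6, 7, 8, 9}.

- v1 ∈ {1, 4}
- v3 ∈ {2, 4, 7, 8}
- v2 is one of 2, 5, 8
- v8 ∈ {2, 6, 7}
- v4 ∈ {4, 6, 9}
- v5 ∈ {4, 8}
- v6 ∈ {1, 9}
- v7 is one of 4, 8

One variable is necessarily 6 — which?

The 8 variables together cover exactly {1, 2, 4, 5, 6, 7, 8, 9} — 8 values for 8 variables — and 5 appears only in v2's list, so v2 = 5.
v5 and v7 between them cover only {4, 8} — a naked pair. Remove those values from v1, v3, v4.
v1 has just one choice, so v1 = 1. So v6 can't be 1.
That leaves v6 = 9. So v4 can't be 9.

v4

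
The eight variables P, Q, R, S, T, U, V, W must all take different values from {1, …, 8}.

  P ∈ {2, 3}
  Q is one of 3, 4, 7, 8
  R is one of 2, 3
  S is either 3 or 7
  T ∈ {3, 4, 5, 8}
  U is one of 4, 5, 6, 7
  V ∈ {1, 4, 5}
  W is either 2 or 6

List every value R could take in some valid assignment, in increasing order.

2, 3

The 8 variables together cover exactly {1, 2, 3, 4, 5, 6, 7, 8} — 8 values for 8 variables — and 1 appears only in V's list, so V = 1.
P and R between them cover only {2, 3} — a naked pair. Remove those values from Q, S, T, W.
S's domain is down to {7}, so S = 7. So Q, U can't be 7.
That leaves W = 6. So U can't be 6.
No further eliminations apply; R can still be any of 2, 3.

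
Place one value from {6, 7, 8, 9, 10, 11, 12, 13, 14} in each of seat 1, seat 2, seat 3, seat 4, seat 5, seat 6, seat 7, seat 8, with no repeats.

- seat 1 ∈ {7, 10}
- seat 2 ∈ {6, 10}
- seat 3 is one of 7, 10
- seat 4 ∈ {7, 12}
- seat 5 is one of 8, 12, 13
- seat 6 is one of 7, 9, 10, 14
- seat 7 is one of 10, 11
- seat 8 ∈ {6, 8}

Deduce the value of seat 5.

seat 1 and seat 3 between them cover only {7, 10} — a naked pair. Remove those values from seat 2, seat 4, seat 6, seat 7.
seat 2 has just one choice, so seat 2 = 6. So seat 8 can't be 6.
seat 4 has just one choice, so seat 4 = 12. Strike 12 from seat 5.
seat 7 has just one choice, so seat 7 = 11.
That leaves seat 8 = 8. Remove 8 from seat 5.
So seat 5 = 13.

13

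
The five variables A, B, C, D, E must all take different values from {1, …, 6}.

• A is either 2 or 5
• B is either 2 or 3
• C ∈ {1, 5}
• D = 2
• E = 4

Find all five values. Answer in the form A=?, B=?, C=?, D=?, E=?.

D must be 2 (only option left). Eliminate 2 elsewhere: A, B.
E must be 4 (only option left).
A must be 5 (only option left). Remove 5 from C.
B's domain is down to {3}, so B = 3.
C has just one choice, so C = 1.

A=5, B=3, C=1, D=2, E=4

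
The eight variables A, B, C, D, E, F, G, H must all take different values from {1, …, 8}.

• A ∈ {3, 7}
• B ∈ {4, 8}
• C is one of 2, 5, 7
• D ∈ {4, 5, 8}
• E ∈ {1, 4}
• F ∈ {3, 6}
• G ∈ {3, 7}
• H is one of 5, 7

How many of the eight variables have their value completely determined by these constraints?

The 8 variables together cover exactly {1, 2, 3, 4, 5, 6, 7, 8} — 8 values for 8 variables — and 1 appears only in E's list, so E = 1.
The 7 still-open variables together cover exactly {2, 3, 4, 5, 6, 7, 8} — 7 values for 7 variables — and 2 appears only in C's list, so C = 2.
Among the 6 still-open variables, 6 fits only F (and all 6 values in {3, 4, 5, 6, 7, 8} must be used), so F = 6.
A and G between them cover only {3, 7} — a naked pair. Remove those values from H.
H has just one choice, so H = 5. Eliminate 5 elsewhere: D.
Determined: C=2, E=1, F=6, H=5. The other variables each still have more than one consistent value. That makes 4.

4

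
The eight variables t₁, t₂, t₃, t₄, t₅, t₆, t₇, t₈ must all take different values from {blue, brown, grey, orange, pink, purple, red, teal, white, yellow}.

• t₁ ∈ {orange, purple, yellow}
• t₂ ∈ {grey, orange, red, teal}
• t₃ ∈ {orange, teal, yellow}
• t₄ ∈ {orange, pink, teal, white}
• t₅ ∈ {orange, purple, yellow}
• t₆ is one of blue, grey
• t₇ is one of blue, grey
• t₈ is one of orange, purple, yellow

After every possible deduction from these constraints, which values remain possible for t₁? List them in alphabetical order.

t₆ and t₇ share exactly the 2 values {blue, grey}; by pigeonhole those values go to them, so strike blue, grey from t₂.
The 3 variables t₁, t₅, t₈ are confined to {orange, purple, yellow}, which locks those values in; drop them from t₂, t₃, t₄.
t₃'s domain is down to {teal}, so t₃ = teal. So t₂, t₄ can't be teal.
t₂ must be red (only option left).
No further eliminations apply; t₁ can still be any of orange, purple, yellow.

orange, purple, yellow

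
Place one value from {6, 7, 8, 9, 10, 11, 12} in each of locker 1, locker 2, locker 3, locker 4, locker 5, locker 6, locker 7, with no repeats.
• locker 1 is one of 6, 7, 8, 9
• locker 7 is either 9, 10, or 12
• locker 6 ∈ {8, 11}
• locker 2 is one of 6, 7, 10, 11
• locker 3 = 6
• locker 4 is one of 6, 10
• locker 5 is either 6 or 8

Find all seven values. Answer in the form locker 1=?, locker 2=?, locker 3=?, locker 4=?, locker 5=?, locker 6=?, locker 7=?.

locker 1=9, locker 2=7, locker 3=6, locker 4=10, locker 5=8, locker 6=11, locker 7=12

locker 3's domain is down to {6}, so locker 3 = 6. Remove 6 from locker 1, locker 2, locker 4, locker 5.
locker 4's domain is down to {10}, so locker 4 = 10. Eliminate 10 elsewhere: locker 2, locker 7.
locker 5's domain is down to {8}, so locker 5 = 8. Strike 8 from locker 1, locker 6.
locker 6 must be 11 (only option left). Strike 11 from locker 2.
locker 2's domain is down to {7}, so locker 2 = 7. Strike 7 from locker 1.
That leaves locker 1 = 9. Strike 9 from locker 7.
locker 7's domain is down to {12}, so locker 7 = 12.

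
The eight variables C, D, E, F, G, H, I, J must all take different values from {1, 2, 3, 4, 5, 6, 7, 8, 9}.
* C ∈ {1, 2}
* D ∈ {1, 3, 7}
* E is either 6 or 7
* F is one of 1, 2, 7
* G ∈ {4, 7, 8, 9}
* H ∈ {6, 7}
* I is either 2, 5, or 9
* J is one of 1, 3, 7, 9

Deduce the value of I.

The 2 variables E and H are confined to {6, 7}, which locks those values in; drop them from D, F, G, J.
The 2 variables C and F are confined to {1, 2}, which locks those values in; drop them from D, I, J.
That leaves D = 3. Remove 3 from J.
J has just one choice, so J = 9. Remove 9 from G, I.
So I = 5.

5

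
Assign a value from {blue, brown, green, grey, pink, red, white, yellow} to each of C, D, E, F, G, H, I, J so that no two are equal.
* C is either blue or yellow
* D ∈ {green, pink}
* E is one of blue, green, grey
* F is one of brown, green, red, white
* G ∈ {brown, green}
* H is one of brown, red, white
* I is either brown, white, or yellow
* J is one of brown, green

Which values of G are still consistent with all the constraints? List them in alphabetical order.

brown, green

Among the 8 variables, grey fits only E (and all 8 values in {blue, brown, green, grey, pink, red, white, yellow} must be used), so E = grey.
The 7 still-open variables together cover exactly {blue, brown, green, pink, red, white, yellow} — 7 values for 7 variables — and blue appears only in C's list, so C = blue.
The 6 still-open variables draw from only 6 values {brown, green, pink, red, white, yellow}, so each is used; only D can be pink, hence D = pink.
Among the 5 still-open variables, yellow fits only I (and all 5 values in {brown, green, red, white, yellow} must be used), so I = yellow.
G and J between them cover only {brown, green} — a naked pair. Remove those values from F, H.
No further eliminations apply; G can still be any of brown, green.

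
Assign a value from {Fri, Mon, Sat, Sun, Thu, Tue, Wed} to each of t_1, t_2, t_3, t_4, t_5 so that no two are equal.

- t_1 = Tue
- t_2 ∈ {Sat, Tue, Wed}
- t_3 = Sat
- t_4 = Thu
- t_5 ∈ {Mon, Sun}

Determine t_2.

t_1 must be Tue (only option left). Remove Tue from t_2.
t_3 has just one choice, so t_3 = Sat. So t_2 can't be Sat.
So t_2 = Wed.

Wed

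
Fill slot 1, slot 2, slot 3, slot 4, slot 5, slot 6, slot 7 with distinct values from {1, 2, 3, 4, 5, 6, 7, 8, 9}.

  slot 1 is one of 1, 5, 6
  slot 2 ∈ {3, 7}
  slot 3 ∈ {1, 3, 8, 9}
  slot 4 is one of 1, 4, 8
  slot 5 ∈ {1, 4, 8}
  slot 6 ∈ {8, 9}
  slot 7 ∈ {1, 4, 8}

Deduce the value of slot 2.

slot 4, slot 5, slot 7 share exactly the 3 values {1, 4, 8}; by pigeonhole those values go to them, so strike 1, 4, 8 from slot 1, slot 3, slot 6.
slot 6's domain is down to {9}, so slot 6 = 9. Eliminate 9 elsewhere: slot 3.
slot 3's domain is down to {3}, so slot 3 = 3. Eliminate 3 elsewhere: slot 2.
So slot 2 = 7.

7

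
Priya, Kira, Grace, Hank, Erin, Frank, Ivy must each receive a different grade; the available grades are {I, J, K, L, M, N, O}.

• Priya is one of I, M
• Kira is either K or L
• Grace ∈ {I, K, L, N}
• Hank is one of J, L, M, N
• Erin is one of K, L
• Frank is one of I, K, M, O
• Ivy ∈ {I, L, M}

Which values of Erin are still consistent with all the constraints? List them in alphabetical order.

K, L

Among the 7 variables, J fits only Hank (and all 7 values in {I, J, K, L, M, N, O} must be used), so Hank = J.
Among the 6 still-open variables, N fits only Grace (and all 6 values in {I, K, L, M, N, O} must be used), so Grace = N.
The 5 still-open variables draw from only 5 values {I, K, L, M, O}, so each is used; only Frank can be O, hence Frank = O.
Kira and Erin between them cover only {K, L} — a naked pair. Remove those values from Ivy.
No further eliminations apply; Erin can still be any of K, L.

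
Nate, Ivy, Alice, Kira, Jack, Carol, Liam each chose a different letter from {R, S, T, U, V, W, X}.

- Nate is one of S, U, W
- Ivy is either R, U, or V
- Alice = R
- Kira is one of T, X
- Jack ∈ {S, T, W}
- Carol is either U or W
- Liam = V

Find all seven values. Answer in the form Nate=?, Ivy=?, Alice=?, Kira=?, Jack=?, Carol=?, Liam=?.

Nate=S, Ivy=U, Alice=R, Kira=X, Jack=T, Carol=W, Liam=V

Alice has just one choice, so Alice = R. Eliminate R elsewhere: Ivy.
Liam has just one choice, so Liam = V. Eliminate V elsewhere: Ivy.
Ivy has just one choice, so Ivy = U. Strike U from Nate, Carol.
Carol has just one choice, so Carol = W. Strike W from Nate, Jack.
That leaves Nate = S. Strike S from Jack.
Jack's domain is down to {T}, so Jack = T. So Kira can't be T.
Kira has just one choice, so Kira = X.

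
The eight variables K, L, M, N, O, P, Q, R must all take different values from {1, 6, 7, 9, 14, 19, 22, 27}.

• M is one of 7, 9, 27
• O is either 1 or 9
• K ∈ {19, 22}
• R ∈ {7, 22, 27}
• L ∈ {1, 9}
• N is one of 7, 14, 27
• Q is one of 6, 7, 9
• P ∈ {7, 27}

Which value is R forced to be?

22

The 8 variables together cover exactly {1, 6, 7, 9, 14, 19, 22, 27} — 8 values for 8 variables — and 6 appears only in Q's list, so Q = 6.
Among the 7 still-open variables, 14 fits only N (and all 7 values in {1, 7, 9, 14, 19, 22, 27} must be used), so N = 14.
Among the 6 still-open variables, 19 fits only K (and all 6 values in {1, 7, 9, 19, 22, 27} must be used), so K = 19.
Among the 5 still-open variables, 22 fits only R (and all 5 values in {1, 7, 9, 22, 27} must be used), so R = 22.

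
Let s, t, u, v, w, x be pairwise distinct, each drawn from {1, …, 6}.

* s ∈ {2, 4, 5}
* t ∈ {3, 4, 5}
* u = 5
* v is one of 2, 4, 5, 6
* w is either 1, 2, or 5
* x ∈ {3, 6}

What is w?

1

u must be 5 (only option left). Eliminate 5 elsewhere: s, t, v, w.
The 5 still-open variables draw from only 5 values {1, 2, 3, 4, 6}, so each is used; only w can be 1, hence w = 1.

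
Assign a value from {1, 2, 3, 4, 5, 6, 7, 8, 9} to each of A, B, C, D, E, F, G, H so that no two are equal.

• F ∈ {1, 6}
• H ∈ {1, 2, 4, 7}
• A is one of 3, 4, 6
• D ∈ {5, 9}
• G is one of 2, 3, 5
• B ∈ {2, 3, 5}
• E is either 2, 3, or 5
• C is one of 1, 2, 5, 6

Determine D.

9

The 8 variables together cover exactly {1, 2, 3, 4, 5, 6, 7, 9} — 8 values for 8 variables — and 7 appears only in H's list, so H = 7.
The 7 still-open variables together cover exactly {1, 2, 3, 4, 5, 6, 9} — 7 values for 7 variables — and 4 appears only in A's list, so A = 4.
Among the 6 still-open variables, 9 fits only D (and all 6 values in {1, 2, 3, 5, 6, 9} must be used), so D = 9.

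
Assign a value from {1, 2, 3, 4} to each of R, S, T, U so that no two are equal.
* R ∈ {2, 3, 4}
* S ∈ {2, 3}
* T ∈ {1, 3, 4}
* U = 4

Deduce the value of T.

1

U has just one choice, so U = 4. Strike 4 from R, T.
The 3 still-open variables together cover exactly {1, 2, 3} — 3 values for 3 variables — and 1 appears only in T's list, so T = 1.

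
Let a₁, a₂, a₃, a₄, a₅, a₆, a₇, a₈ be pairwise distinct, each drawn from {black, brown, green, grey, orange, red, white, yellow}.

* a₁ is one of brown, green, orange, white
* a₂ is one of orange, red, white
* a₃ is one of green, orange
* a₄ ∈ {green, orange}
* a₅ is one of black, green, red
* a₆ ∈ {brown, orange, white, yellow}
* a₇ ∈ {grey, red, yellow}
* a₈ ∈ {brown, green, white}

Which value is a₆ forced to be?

yellow

The 8 variables together cover exactly {black, brown, green, grey, orange, red, white, yellow} — 8 values for 8 variables — and black appears only in a₅'s list, so a₅ = black.
The 7 still-open variables together cover exactly {brown, green, grey, orange, red, white, yellow} — 7 values for 7 variables — and grey appears only in a₇'s list, so a₇ = grey.
Among the 6 still-open variables, red fits only a₂ (and all 6 values in {brown, green, orange, red, white, yellow} must be used), so a₂ = red.
Among the 5 still-open variables, yellow fits only a₆ (and all 5 values in {brown, green, orange, white, yellow} must be used), so a₆ = yellow.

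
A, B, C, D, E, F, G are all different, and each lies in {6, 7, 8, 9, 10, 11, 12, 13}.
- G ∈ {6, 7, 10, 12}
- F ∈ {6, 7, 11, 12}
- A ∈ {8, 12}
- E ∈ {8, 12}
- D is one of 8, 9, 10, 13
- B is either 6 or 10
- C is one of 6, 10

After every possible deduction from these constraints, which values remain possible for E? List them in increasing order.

The 2 variables A and E are confined to {8, 12}, which locks those values in; drop them from D, F, G.
B and C between them cover only {6, 10} — a naked pair. Remove those values from D, F, G.
G's domain is down to {7}, so G = 7. Remove 7 from F.
F's domain is down to {11}, so F = 11.
No further eliminations apply; E can still be any of 8, 12.

8, 12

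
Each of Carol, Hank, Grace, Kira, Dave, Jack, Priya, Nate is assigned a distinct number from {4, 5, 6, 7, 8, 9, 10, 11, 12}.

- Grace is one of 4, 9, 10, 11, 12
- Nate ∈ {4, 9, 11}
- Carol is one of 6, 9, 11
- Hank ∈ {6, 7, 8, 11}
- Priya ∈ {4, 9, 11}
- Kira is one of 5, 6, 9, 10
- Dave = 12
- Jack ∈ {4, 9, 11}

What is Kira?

Dave has just one choice, so Dave = 12. Eliminate 12 elsewhere: Grace.
Jack, Priya, Nate share exactly the 3 values {4, 9, 11}; by pigeonhole those values go to them, so strike 4, 9, 11 from Carol, Hank, Grace, Kira.
That leaves Carol = 6. So Hank, Kira can't be 6.
Grace's domain is down to {10}, so Grace = 10. Remove 10 from Kira.
So Kira = 5.

5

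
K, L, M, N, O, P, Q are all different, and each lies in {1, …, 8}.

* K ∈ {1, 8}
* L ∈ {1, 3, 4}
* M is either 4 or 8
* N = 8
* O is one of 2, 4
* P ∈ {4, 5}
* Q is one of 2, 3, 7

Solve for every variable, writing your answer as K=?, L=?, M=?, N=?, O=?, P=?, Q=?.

N must be 8 (only option left). Remove 8 from K, M.
K must be 1 (only option left). Eliminate 1 elsewhere: L.
M has just one choice, so M = 4. Eliminate 4 elsewhere: L, O, P.
O must be 2 (only option left). Eliminate 2 elsewhere: Q.
P's domain is down to {5}, so P = 5.
L has just one choice, so L = 3. Eliminate 3 elsewhere: Q.
That leaves Q = 7.

K=1, L=3, M=4, N=8, O=2, P=5, Q=7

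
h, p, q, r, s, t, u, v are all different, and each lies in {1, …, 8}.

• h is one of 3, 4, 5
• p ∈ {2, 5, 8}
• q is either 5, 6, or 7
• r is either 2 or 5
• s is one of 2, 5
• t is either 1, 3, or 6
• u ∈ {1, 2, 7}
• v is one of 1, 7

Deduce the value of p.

The 8 variables draw from only 8 values {1, 2, 3, 4, 5, 6, 7, 8}, so each is used; only h can be 4, hence h = 4.
The 7 still-open variables draw from only 7 values {1, 2, 3, 5, 6, 7, 8}, so each is used; only t can be 3, hence t = 3.
The 6 still-open variables together cover exactly {1, 2, 5, 6, 7, 8} — 6 values for 6 variables — and 6 appears only in q's list, so q = 6.
The 5 still-open variables together cover exactly {1, 2, 5, 7, 8} — 5 values for 5 variables — and 8 appears only in p's list, so p = 8.

8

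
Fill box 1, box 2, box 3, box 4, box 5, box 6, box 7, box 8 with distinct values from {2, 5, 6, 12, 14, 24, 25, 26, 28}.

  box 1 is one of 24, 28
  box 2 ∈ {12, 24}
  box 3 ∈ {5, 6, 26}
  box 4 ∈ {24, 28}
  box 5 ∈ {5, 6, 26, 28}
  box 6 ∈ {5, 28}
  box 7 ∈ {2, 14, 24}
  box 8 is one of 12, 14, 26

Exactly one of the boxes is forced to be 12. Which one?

box 2

The 8 variables together cover exactly {2, 5, 6, 12, 14, 24, 26, 28} — 8 values for 8 variables — and 2 appears only in box 7's list, so box 7 = 2.
Among the 7 still-open variables, 14 fits only box 8 (and all 7 values in {5, 6, 12, 14, 24, 26, 28} must be used), so box 8 = 14.
The 6 still-open variables draw from only 6 values {5, 6, 12, 24, 26, 28}, so each is used; only box 2 can be 12, hence box 2 = 12.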